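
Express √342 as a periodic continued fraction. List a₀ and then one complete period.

a₀ = ⌊√342⌋ = 18.
With m₀=0, d₀=1 and mₖ₊₁ = dₖaₖ − mₖ, dₖ₊₁ = (n − mₖ₊₁²)/dₖ, aₖ₊₁ = ⌊(a₀+mₖ₊₁)/dₖ₊₁⌋:
  k=1: m=18, d=18, a=2
  k=2: m=18, d=1, a=36
d=1 and a=2a₀=36 at k=2, so the next step gives (m, d) = (18, 18) again — its k=1 value — and the period has length 2.

[18; 2, 36]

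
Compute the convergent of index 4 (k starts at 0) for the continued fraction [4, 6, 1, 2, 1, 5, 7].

Using pₖ = aₖpₖ₋₁ + pₖ₋₂, qₖ = aₖqₖ₋₁ + qₖ₋₂ (with p₋₁=1, p₋₂=0, q₋₁=0, q₋₂=1):
  k=0: a=4, p=4, q=1
  k=1: a=6, p=25, q=6
  k=2: a=1, p=29, q=7
  k=3: a=2, p=83, q=20
  k=4: a=1, p=112, q=27

112/27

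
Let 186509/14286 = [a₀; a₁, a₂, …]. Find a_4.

186509 = 13·14286 + 791   →  a_0 = 13
14286 = 18·791 + 48   →  a_1 = 18
791 = 16·48 + 23   →  a_2 = 16
48 = 2·23 + 2   →  a_3 = 2
23 = 11·2 + 1   →  a_4 = 11

11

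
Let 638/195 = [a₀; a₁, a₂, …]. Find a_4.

638 = 3·195 + 53   →  a_0 = 3
195 = 3·53 + 36   →  a_1 = 3
53 = 1·36 + 17   →  a_2 = 1
36 = 2·17 + 2   →  a_3 = 2
17 = 8·2 + 1   →  a_4 = 8

8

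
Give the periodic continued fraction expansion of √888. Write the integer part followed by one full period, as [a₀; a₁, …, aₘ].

a₀ = ⌊√888⌋ = 29.
With m₀=0, d₀=1 and mₖ₊₁ = dₖaₖ − mₖ, dₖ₊₁ = (n − mₖ₊₁²)/dₖ, aₖ₊₁ = ⌊(a₀+mₖ₊₁)/dₖ₊₁⌋:
  k=1: m=29, d=47, a=1
  k=2: m=18, d=12, a=3
  k=3: m=18, d=47, a=1
  k=4: m=29, d=1, a=58
d=1 and a=2a₀=58 at k=4, so the next step gives (m, d) = (29, 47) again — its k=1 value — and the period has length 4.

[29; 1, 3, 1, 58]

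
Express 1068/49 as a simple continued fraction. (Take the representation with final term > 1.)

[21; 1, 3, 1, 9]

1068 = 21*49 + 39
49 = 1*39 + 10
39 = 3*10 + 9
10 = 1*9 + 1
9 = 9*1 + 0  (stop)
So 1068/49 = [21; 1, 3, 1, 9].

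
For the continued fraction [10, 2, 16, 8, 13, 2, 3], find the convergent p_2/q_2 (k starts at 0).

Using pₖ = aₖpₖ₋₁ + pₖ₋₂, qₖ = aₖqₖ₋₁ + qₖ₋₂ (with p₋₁=1, p₋₂=0, q₋₁=0, q₋₂=1):
  k=0: a=10, p=10, q=1
  k=1: a=2, p=21, q=2
  k=2: a=16, p=346, q=33

346/33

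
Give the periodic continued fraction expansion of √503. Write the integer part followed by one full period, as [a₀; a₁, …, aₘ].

a₀ = ⌊√503⌋ = 22.
With m₀=0, d₀=1 and mₖ₊₁ = dₖaₖ − mₖ, dₖ₊₁ = (n − mₖ₊₁²)/dₖ, aₖ₊₁ = ⌊(a₀+mₖ₊₁)/dₖ₊₁⌋:
  k=1: m=22, d=19, a=2
  k=2: m=16, d=13, a=2
  k=3: m=10, d=31, a=1
  k=4: m=21, d=2, a=21
  k=5: m=21, d=31, a=1
  k=6: m=10, d=13, a=2
  k=7: m=16, d=19, a=2
  k=8: m=22, d=1, a=44
d=1 and a=2a₀=44 at k=8, so the next step gives (m, d) = (22, 19) again — its k=1 value — and the period has length 8.

[22; 2, 2, 1, 21, 1, 2, 2, 44]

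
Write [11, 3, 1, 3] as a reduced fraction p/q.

Fold from the inside: start with 3/1.
  1 + 1/3 = 4/3
  3 + 3/4 = 15/4
  11 + 4/15 = 169/15

169/15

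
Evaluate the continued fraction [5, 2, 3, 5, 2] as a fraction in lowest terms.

440/81

Fold from the inside: start with 2/1.
  5 + 1/2 = 11/2
  3 + 2/11 = 35/11
  2 + 11/35 = 81/35
  5 + 35/81 = 440/81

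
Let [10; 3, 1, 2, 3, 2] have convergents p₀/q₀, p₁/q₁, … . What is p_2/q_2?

41/4

Using pₖ = aₖpₖ₋₁ + pₖ₋₂, qₖ = aₖqₖ₋₁ + qₖ₋₂ (with p₋₁=1, p₋₂=0, q₋₁=0, q₋₂=1):
  k=0: a=10, p=10, q=1
  k=1: a=3, p=31, q=3
  k=2: a=1, p=41, q=4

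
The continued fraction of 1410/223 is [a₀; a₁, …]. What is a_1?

1410 = 6·223 + 72   →  a_0 = 6
223 = 3·72 + 7   →  a_1 = 3

3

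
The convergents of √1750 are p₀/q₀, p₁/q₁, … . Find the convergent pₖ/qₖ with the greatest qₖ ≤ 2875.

104959/2509

√1750 = [41; 1, 4, 1, 82, …] (period length 4).
Convergents:
  p_0/q_0 = 41/1
  p_1/q_1 = 42/1
  p_2/q_2 = 209/5
  p_3/q_3 = 251/6
  p_4/q_4 = 20791/497
  p_5/q_5 = 21042/503
  p_6/q_6 = 104959/2509
  p_7/q_7 = 126001/3012
q_6 = 2509 ≤ 2875 < 3012 = q_7, so the answer is 104959/2509.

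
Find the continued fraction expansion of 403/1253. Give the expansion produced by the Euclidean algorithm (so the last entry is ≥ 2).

403 = 0*1253 + 403
1253 = 3*403 + 44
403 = 9*44 + 7
44 = 6*7 + 2
7 = 3*2 + 1
2 = 2*1 + 0  (stop)
So 403/1253 = [0; 3, 9, 6, 3, 2].

[0; 3, 9, 6, 3, 2]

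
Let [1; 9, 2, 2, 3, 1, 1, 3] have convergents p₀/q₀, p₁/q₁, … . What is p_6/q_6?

Using pₖ = aₖpₖ₋₁ + pₖ₋₂, qₖ = aₖqₖ₋₁ + qₖ₋₂ (with p₋₁=1, p₋₂=0, q₋₁=0, q₋₂=1):
  k=0: a=1, p=1, q=1
  k=1: a=9, p=10, q=9
  k=2: a=2, p=21, q=19
  k=3: a=2, p=52, q=47
  k=4: a=3, p=177, q=160
  k=5: a=1, p=229, q=207
  k=6: a=1, p=406, q=367

406/367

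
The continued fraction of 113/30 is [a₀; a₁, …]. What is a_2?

113 = 3·30 + 23   →  a_0 = 3
30 = 1·23 + 7   →  a_1 = 1
23 = 3·7 + 2   →  a_2 = 3

3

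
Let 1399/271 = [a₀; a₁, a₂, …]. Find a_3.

1399 = 5·271 + 44   →  a_0 = 5
271 = 6·44 + 7   →  a_1 = 6
44 = 6·7 + 2   →  a_2 = 6
7 = 3·2 + 1   →  a_3 = 3

3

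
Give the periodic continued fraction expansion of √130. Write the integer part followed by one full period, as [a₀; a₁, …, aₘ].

[11; 2, 2, 22]

a₀ = ⌊√130⌋ = 11.
With m₀=0, d₀=1 and mₖ₊₁ = dₖaₖ − mₖ, dₖ₊₁ = (n − mₖ₊₁²)/dₖ, aₖ₊₁ = ⌊(a₀+mₖ₊₁)/dₖ₊₁⌋:
  k=1: m=11, d=9, a=2
  k=2: m=7, d=9, a=2
  k=3: m=11, d=1, a=22
d=1 and a=2a₀=22 at k=3, so the next step gives (m, d) = (11, 9) again — its k=1 value — and the period has length 3.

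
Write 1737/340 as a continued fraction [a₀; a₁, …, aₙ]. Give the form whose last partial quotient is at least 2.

1737 = 5×340 + 37
340 = 9×37 + 7
37 = 5×7 + 2
7 = 3×2 + 1
2 = 2×1 + 0  (stop)
So 1737/340 = [5; 9, 5, 3, 2].

[5; 9, 5, 3, 2]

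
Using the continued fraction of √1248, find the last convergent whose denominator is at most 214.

5617/159

√1248 = [35; 3, 17, 3, 70, …] (period length 4).
Convergents:
  p_0/q_0 = 35/1
  p_1/q_1 = 106/3
  p_2/q_2 = 1837/52
  p_3/q_3 = 5617/159
  p_4/q_4 = 395027/11182
q_3 = 159 ≤ 214 < 11182 = q_4, so the answer is 5617/159.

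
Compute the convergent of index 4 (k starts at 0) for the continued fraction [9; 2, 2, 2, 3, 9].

Using pₖ = aₖpₖ₋₁ + pₖ₋₂, qₖ = aₖqₖ₋₁ + qₖ₋₂ (with p₋₁=1, p₋₂=0, q₋₁=0, q₋₂=1):
  k=0: a=9, p=9, q=1
  k=1: a=2, p=19, q=2
  k=2: a=2, p=47, q=5
  k=3: a=2, p=113, q=12
  k=4: a=3, p=386, q=41

386/41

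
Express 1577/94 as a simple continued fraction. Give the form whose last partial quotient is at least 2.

[16; 1, 3, 2, 10]

1577 = 16·94 + 73
94 = 1·73 + 21
73 = 3·21 + 10
21 = 2·10 + 1
10 = 10·1 + 0  (stop)
So 1577/94 = [16; 1, 3, 2, 10].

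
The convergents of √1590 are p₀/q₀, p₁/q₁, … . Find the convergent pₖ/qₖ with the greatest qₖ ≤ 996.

25480/639

√1590 = [39; 1, 6, 1, 78, …] (period length 4).
Convergents:
  p_0/q_0 = 39/1
  p_1/q_1 = 40/1
  p_2/q_2 = 279/7
  p_3/q_3 = 319/8
  p_4/q_4 = 25161/631
  p_5/q_5 = 25480/639
  p_6/q_6 = 178041/4465
q_5 = 639 ≤ 996 < 4465 = q_6, so the answer is 25480/639.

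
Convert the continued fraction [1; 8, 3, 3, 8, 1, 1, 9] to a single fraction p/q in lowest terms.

15598/13921

Using pₖ = aₖpₖ₋₁ + pₖ₋₂ and qₖ = aₖqₖ₋₁ + qₖ₋₂:
  k=0: a=1, p=1, q=1
  k=1: a=8, p=9, q=8
  k=2: a=3, p=28, q=25
  k=3: a=3, p=93, q=83
  k=4: a=8, p=772, q=689
  k=5: a=1, p=865, q=772
  k=6: a=1, p=1637, q=1461
  k=7: a=9, p=15598, q=13921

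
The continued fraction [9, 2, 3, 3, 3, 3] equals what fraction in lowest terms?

2368/251

Using pₖ = aₖpₖ₋₁ + pₖ₋₂ and qₖ = aₖqₖ₋₁ + qₖ₋₂:
  k=0: a=9, p=9, q=1
  k=1: a=2, p=19, q=2
  k=2: a=3, p=66, q=7
  k=3: a=3, p=217, q=23
  k=4: a=3, p=717, q=76
  k=5: a=3, p=2368, q=251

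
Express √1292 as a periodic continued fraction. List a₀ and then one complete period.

[35; 1, 16, 1, 70]

a₀ = ⌊√1292⌋ = 35.
With m₀=0, d₀=1 and mₖ₊₁ = dₖaₖ − mₖ, dₖ₊₁ = (n − mₖ₊₁²)/dₖ, aₖ₊₁ = ⌊(a₀+mₖ₊₁)/dₖ₊₁⌋:
  k=1: m=35, d=67, a=1
  k=2: m=32, d=4, a=16
  k=3: m=32, d=67, a=1
  k=4: m=35, d=1, a=70
d=1 and a=2a₀=70 at k=4, so the next step gives (m, d) = (35, 67) again — its k=1 value — and the period has length 4.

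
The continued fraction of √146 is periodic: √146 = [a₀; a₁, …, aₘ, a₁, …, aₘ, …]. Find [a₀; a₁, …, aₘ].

[12; 12, 24]

a₀ = ⌊√146⌋ = 12.
With m₀=0, d₀=1 and mₖ₊₁ = dₖaₖ − mₖ, dₖ₊₁ = (n − mₖ₊₁²)/dₖ, aₖ₊₁ = ⌊(a₀+mₖ₊₁)/dₖ₊₁⌋:
  k=1: m=12, d=2, a=12
  k=2: m=12, d=1, a=24
d=1 and a=2a₀=24 at k=2, so the next step gives (m, d) = (12, 2) again — its k=1 value — and the period has length 2.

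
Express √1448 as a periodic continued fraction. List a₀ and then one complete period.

[38; 19, 76]

a₀ = ⌊√1448⌋ = 38.
With m₀=0, d₀=1 and mₖ₊₁ = dₖaₖ − mₖ, dₖ₊₁ = (n − mₖ₊₁²)/dₖ, aₖ₊₁ = ⌊(a₀+mₖ₊₁)/dₖ₊₁⌋:
  k=1: m=38, d=4, a=19
  k=2: m=38, d=1, a=76
d=1 and a=2a₀=76 at k=2, so the next step gives (m, d) = (38, 4) again — its k=1 value — and the period has length 2.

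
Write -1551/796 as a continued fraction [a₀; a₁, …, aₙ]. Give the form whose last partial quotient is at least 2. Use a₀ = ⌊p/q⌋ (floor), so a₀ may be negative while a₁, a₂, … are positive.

-1551 = -2*796 + 41
796 = 19*41 + 17
41 = 2*17 + 7
17 = 2*7 + 3
7 = 2*3 + 1
3 = 3*1 + 0  (stop)
So -1551/796 = [-2; 19, 2, 2, 2, 3].

[-2; 19, 2, 2, 2, 3]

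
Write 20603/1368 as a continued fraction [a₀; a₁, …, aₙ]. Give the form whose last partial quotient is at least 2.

[15; 16, 2, 13, 3]

20603 = 15×1368 + 83
1368 = 16×83 + 40
83 = 2×40 + 3
40 = 13×3 + 1
3 = 3×1 + 0  (stop)
So 20603/1368 = [15; 16, 2, 13, 3].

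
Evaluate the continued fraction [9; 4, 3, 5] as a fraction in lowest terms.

637/69

Fold from the inside: start with 5/1.
  3 + 1/5 = 16/5
  4 + 5/16 = 69/16
  9 + 16/69 = 637/69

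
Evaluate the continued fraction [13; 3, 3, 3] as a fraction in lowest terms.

439/33

Fold from the inside: start with 3/1.
  3 + 1/3 = 10/3
  3 + 3/10 = 33/10
  13 + 10/33 = 439/33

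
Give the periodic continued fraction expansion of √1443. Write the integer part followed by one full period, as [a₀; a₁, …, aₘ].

[37; 1, 74]

a₀ = ⌊√1443⌋ = 37.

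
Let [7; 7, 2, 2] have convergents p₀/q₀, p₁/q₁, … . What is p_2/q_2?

Using pₖ = aₖpₖ₋₁ + pₖ₋₂, qₖ = aₖqₖ₋₁ + qₖ₋₂ (with p₋₁=1, p₋₂=0, q₋₁=0, q₋₂=1):
  k=0: a=7, p=7, q=1
  k=1: a=7, p=50, q=7
  k=2: a=2, p=107, q=15

107/15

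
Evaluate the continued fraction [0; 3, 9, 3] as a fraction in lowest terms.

28/87

Using pₖ = aₖpₖ₋₁ + pₖ₋₂ and qₖ = aₖqₖ₋₁ + qₖ₋₂:
  k=0: a=0, p=0, q=1
  k=1: a=3, p=1, q=3
  k=2: a=9, p=9, q=28
  k=3: a=3, p=28, q=87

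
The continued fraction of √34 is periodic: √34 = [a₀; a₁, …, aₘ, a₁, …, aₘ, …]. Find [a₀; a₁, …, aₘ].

[5; 1, 4, 1, 10]

a₀ = ⌊√34⌋ = 5.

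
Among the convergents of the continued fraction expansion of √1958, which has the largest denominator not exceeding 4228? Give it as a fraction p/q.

62657/1416

√1958 = [44; 4, 88, …] (period length 2).
Convergents:
  p_0/q_0 = 44/1
  p_1/q_1 = 177/4
  p_2/q_2 = 15620/353
  p_3/q_3 = 62657/1416
  p_4/q_4 = 5529436/124961
q_3 = 1416 ≤ 4228 < 124961 = q_4, so the answer is 62657/1416.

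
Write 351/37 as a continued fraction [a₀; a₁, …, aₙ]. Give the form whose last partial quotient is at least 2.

[9; 2, 18]

351 = 9×37 + 18
37 = 2×18 + 1
18 = 18×1 + 0  (stop)
So 351/37 = [9; 2, 18].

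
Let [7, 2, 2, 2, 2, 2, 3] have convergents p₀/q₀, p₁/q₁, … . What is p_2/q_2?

37/5

Using pₖ = aₖpₖ₋₁ + pₖ₋₂, qₖ = aₖqₖ₋₁ + qₖ₋₂ (with p₋₁=1, p₋₂=0, q₋₁=0, q₋₂=1):
  k=0: a=7, p=7, q=1
  k=1: a=2, p=15, q=2
  k=2: a=2, p=37, q=5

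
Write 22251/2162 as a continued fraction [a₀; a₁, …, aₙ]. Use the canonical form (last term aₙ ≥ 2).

22251 = 10·2162 + 631
2162 = 3·631 + 269
631 = 2·269 + 93
269 = 2·93 + 83
93 = 1·83 + 10
83 = 8·10 + 3
10 = 3·3 + 1
3 = 3·1 + 0  (stop)
So 22251/2162 = [10; 3, 2, 2, 1, 8, 3, 3].

[10; 3, 2, 2, 1, 8, 3, 3]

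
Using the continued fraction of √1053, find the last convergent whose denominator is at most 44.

649/20

√1053 = [32; 2, 4, 2, 64, …] (period length 4).
Convergents:
  p_0/q_0 = 32/1
  p_1/q_1 = 65/2
  p_2/q_2 = 292/9
  p_3/q_3 = 649/20
  p_4/q_4 = 41828/1289
q_3 = 20 ≤ 44 < 1289 = q_4, so the answer is 649/20.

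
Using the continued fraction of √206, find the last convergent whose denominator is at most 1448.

√206 = [14; 2, 1, 5, 14, 5, 1, 2, 28, …] (period length 8).
Convergents:
  p_0/q_0 = 14/1
  p_1/q_1 = 29/2
  p_2/q_2 = 43/3
  p_3/q_3 = 244/17
  p_4/q_4 = 3459/241
  p_5/q_5 = 17539/1222
  p_6/q_6 = 20998/1463
q_5 = 1222 ≤ 1448 < 1463 = q_6, so the answer is 17539/1222.

17539/1222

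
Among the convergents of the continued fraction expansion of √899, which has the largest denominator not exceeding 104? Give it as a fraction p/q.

√899 = [29; 1, 58, …] (period length 2).
Convergents:
  p_0/q_0 = 29/1
  p_1/q_1 = 30/1
  p_2/q_2 = 1769/59
  p_3/q_3 = 1799/60
  p_4/q_4 = 106111/3539
q_3 = 60 ≤ 104 < 3539 = q_4, so the answer is 1799/60.

1799/60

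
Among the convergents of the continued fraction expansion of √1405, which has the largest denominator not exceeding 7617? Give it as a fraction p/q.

167513/4469

√1405 = [37; 2, 14, 2, 74, …] (period length 4).
Convergents:
  p_0/q_0 = 37/1
  p_1/q_1 = 75/2
  p_2/q_2 = 1087/29
  p_3/q_3 = 2249/60
  p_4/q_4 = 167513/4469
  p_5/q_5 = 337275/8998
q_4 = 4469 ≤ 7617 < 8998 = q_5, so the answer is 167513/4469.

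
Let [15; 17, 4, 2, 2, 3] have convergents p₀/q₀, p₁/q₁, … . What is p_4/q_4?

Using pₖ = aₖpₖ₋₁ + pₖ₋₂, qₖ = aₖqₖ₋₁ + qₖ₋₂ (with p₋₁=1, p₋₂=0, q₋₁=0, q₋₂=1):
  k=0: a=15, p=15, q=1
  k=1: a=17, p=256, q=17
  k=2: a=4, p=1039, q=69
  k=3: a=2, p=2334, q=155
  k=4: a=2, p=5707, q=379

5707/379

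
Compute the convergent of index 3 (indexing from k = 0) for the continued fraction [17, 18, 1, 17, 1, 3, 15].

5815/341

Using pₖ = aₖpₖ₋₁ + pₖ₋₂, qₖ = aₖqₖ₋₁ + qₖ₋₂ (with p₋₁=1, p₋₂=0, q₋₁=0, q₋₂=1):
  k=0: a=17, p=17, q=1
  k=1: a=18, p=307, q=18
  k=2: a=1, p=324, q=19
  k=3: a=17, p=5815, q=341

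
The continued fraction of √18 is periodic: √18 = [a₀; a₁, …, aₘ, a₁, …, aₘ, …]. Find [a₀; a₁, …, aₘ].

[4; 4, 8]

a₀ = ⌊√18⌋ = 4.
With m₀=0, d₀=1 and mₖ₊₁ = dₖaₖ − mₖ, dₖ₊₁ = (n − mₖ₊₁²)/dₖ, aₖ₊₁ = ⌊(a₀+mₖ₊₁)/dₖ₊₁⌋:
  k=1: m=4, d=2, a=4
  k=2: m=4, d=1, a=8
d=1 and a=2a₀=8 at k=2, so the next step gives (m, d) = (4, 2) again — its k=1 value — and the period has length 2.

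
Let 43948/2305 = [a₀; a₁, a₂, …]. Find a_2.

15

43948 = 19·2305 + 153   →  a_0 = 19
2305 = 15·153 + 10   →  a_1 = 15
153 = 15·10 + 3   →  a_2 = 15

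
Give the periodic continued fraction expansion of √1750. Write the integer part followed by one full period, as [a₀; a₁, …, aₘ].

[41; 1, 4, 1, 82]

a₀ = ⌊√1750⌋ = 41.
With m₀=0, d₀=1 and mₖ₊₁ = dₖaₖ − mₖ, dₖ₊₁ = (n − mₖ₊₁²)/dₖ, aₖ₊₁ = ⌊(a₀+mₖ₊₁)/dₖ₊₁⌋:
  k=1: m=41, d=69, a=1
  k=2: m=28, d=14, a=4
  k=3: m=28, d=69, a=1
  k=4: m=41, d=1, a=82
d=1 and a=2a₀=82 at k=4, so the next step gives (m, d) = (41, 69) again — its k=1 value — and the period has length 4.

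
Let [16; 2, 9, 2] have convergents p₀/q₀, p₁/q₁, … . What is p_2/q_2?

Using pₖ = aₖpₖ₋₁ + pₖ₋₂, qₖ = aₖqₖ₋₁ + qₖ₋₂ (with p₋₁=1, p₋₂=0, q₋₁=0, q₋₂=1):
  k=0: a=16, p=16, q=1
  k=1: a=2, p=33, q=2
  k=2: a=9, p=313, q=19

313/19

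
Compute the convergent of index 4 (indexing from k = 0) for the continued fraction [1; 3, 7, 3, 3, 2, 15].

302/229

Using pₖ = aₖpₖ₋₁ + pₖ₋₂, qₖ = aₖqₖ₋₁ + qₖ₋₂ (with p₋₁=1, p₋₂=0, q₋₁=0, q₋₂=1):
  k=0: a=1, p=1, q=1
  k=1: a=3, p=4, q=3
  k=2: a=7, p=29, q=22
  k=3: a=3, p=91, q=69
  k=4: a=3, p=302, q=229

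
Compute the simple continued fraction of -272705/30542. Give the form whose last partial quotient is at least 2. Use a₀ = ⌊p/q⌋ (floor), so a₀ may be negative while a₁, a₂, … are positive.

-272705 = -9×30542 + 2173
30542 = 14×2173 + 120
2173 = 18×120 + 13
120 = 9×13 + 3
13 = 4×3 + 1
3 = 3×1 + 0  (stop)
So -272705/30542 = [-9; 14, 18, 9, 4, 3].

[-9; 14, 18, 9, 4, 3]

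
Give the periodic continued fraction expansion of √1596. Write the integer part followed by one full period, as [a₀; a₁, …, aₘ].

a₀ = ⌊√1596⌋ = 39.
With m₀=0, d₀=1 and mₖ₊₁ = dₖaₖ − mₖ, dₖ₊₁ = (n − mₖ₊₁²)/dₖ, aₖ₊₁ = ⌊(a₀+mₖ₊₁)/dₖ₊₁⌋:
  k=1: m=39, d=75, a=1
  k=2: m=36, d=4, a=18
  k=3: m=36, d=75, a=1
  k=4: m=39, d=1, a=78
d=1 and a=2a₀=78 at k=4, so the next step gives (m, d) = (39, 75) again — its k=1 value — and the period has length 4.

[39; 1, 18, 1, 78]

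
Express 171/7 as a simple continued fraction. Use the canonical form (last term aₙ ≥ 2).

171 = 24·7 + 3
7 = 2·3 + 1
3 = 3·1 + 0  (stop)
So 171/7 = [24; 2, 3].

[24; 2, 3]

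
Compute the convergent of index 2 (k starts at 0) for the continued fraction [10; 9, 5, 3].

Using pₖ = aₖpₖ₋₁ + pₖ₋₂, qₖ = aₖqₖ₋₁ + qₖ₋₂ (with p₋₁=1, p₋₂=0, q₋₁=0, q₋₂=1):
  k=0: a=10, p=10, q=1
  k=1: a=9, p=91, q=9
  k=2: a=5, p=465, q=46

465/46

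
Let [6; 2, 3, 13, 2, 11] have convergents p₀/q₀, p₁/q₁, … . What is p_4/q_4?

Using pₖ = aₖpₖ₋₁ + pₖ₋₂, qₖ = aₖqₖ₋₁ + qₖ₋₂ (with p₋₁=1, p₋₂=0, q₋₁=0, q₋₂=1):
  k=0: a=6, p=6, q=1
  k=1: a=2, p=13, q=2
  k=2: a=3, p=45, q=7
  k=3: a=13, p=598, q=93
  k=4: a=2, p=1241, q=193

1241/193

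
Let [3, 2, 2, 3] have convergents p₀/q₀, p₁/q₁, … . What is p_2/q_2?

17/5

Using pₖ = aₖpₖ₋₁ + pₖ₋₂, qₖ = aₖqₖ₋₁ + qₖ₋₂ (with p₋₁=1, p₋₂=0, q₋₁=0, q₋₂=1):
  k=0: a=3, p=3, q=1
  k=1: a=2, p=7, q=2
  k=2: a=2, p=17, q=5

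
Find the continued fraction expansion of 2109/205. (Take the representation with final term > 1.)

2109 = 10×205 + 59
205 = 3×59 + 28
59 = 2×28 + 3
28 = 9×3 + 1
3 = 3×1 + 0  (stop)
So 2109/205 = [10; 3, 2, 9, 3].

[10; 3, 2, 9, 3]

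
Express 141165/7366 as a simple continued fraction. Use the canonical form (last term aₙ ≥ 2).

141165 = 19×7366 + 1211
7366 = 6×1211 + 100
1211 = 12×100 + 11
100 = 9×11 + 1
11 = 11×1 + 0  (stop)
So 141165/7366 = [19; 6, 12, 9, 11].

[19; 6, 12, 9, 11]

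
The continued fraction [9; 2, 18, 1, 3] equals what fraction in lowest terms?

Using pₖ = aₖpₖ₋₁ + pₖ₋₂ and qₖ = aₖqₖ₋₁ + qₖ₋₂:
  k=0: a=9, p=9, q=1
  k=1: a=2, p=19, q=2
  k=2: a=18, p=351, q=37
  k=3: a=1, p=370, q=39
  k=4: a=3, p=1461, q=154

1461/154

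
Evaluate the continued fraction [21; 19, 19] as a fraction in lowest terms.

7621/362

Using pₖ = aₖpₖ₋₁ + pₖ₋₂ and qₖ = aₖqₖ₋₁ + qₖ₋₂:
  k=0: a=21, p=21, q=1
  k=1: a=19, p=400, q=19
  k=2: a=19, p=7621, q=362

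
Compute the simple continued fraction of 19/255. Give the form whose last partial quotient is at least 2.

19 = 0×255 + 19
255 = 13×19 + 8
19 = 2×8 + 3
8 = 2×3 + 2
3 = 1×2 + 1
2 = 2×1 + 0  (stop)
So 19/255 = [0; 13, 2, 2, 1, 2].

[0; 13, 2, 2, 1, 2]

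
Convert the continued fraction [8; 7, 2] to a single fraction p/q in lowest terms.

122/15

Fold from the inside: start with 2/1.
  7 + 1/2 = 15/2
  8 + 2/15 = 122/15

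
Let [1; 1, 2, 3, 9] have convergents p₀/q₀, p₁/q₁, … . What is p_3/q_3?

17/10

Using pₖ = aₖpₖ₋₁ + pₖ₋₂, qₖ = aₖqₖ₋₁ + qₖ₋₂ (with p₋₁=1, p₋₂=0, q₋₁=0, q₋₂=1):
  k=0: a=1, p=1, q=1
  k=1: a=1, p=2, q=1
  k=2: a=2, p=5, q=3
  k=3: a=3, p=17, q=10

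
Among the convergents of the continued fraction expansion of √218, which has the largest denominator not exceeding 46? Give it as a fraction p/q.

251/17

√218 = [14; 1, 3, 3, 1, 28, …] (period length 5).
Convergents:
  p_0/q_0 = 14/1
  p_1/q_1 = 15/1
  p_2/q_2 = 59/4
  p_3/q_3 = 192/13
  p_4/q_4 = 251/17
  p_5/q_5 = 7220/489
q_4 = 17 ≤ 46 < 489 = q_5, so the answer is 251/17.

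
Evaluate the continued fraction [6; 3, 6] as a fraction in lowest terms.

120/19

Using pₖ = aₖpₖ₋₁ + pₖ₋₂ and qₖ = aₖqₖ₋₁ + qₖ₋₂:
  k=0: a=6, p=6, q=1
  k=1: a=3, p=19, q=3
  k=2: a=6, p=120, q=19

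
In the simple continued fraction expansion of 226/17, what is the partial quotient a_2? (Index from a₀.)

226 = 13·17 + 5   →  a_0 = 13
17 = 3·5 + 2   →  a_1 = 3
5 = 2·2 + 1   →  a_2 = 2

2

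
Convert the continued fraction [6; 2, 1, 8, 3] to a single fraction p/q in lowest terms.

Fold from the inside: start with 3/1.
  8 + 1/3 = 25/3
  1 + 3/25 = 28/25
  2 + 25/28 = 81/28
  6 + 28/81 = 514/81

514/81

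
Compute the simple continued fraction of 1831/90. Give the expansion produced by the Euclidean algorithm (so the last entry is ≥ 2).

[20; 2, 1, 9, 3]

1831 = 20·90 + 31
90 = 2·31 + 28
31 = 1·28 + 3
28 = 9·3 + 1
3 = 3·1 + 0  (stop)
So 1831/90 = [20; 2, 1, 9, 3].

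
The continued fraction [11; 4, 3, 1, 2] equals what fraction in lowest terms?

528/47

Using pₖ = aₖpₖ₋₁ + pₖ₋₂ and qₖ = aₖqₖ₋₁ + qₖ₋₂:
  k=0: a=11, p=11, q=1
  k=1: a=4, p=45, q=4
  k=2: a=3, p=146, q=13
  k=3: a=1, p=191, q=17
  k=4: a=2, p=528, q=47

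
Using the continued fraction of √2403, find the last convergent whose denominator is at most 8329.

√2403 = [49; 49, 98, …] (period length 2).
Convergents:
  p_0/q_0 = 49/1
  p_1/q_1 = 2402/49
  p_2/q_2 = 235445/4803
  p_3/q_3 = 11539207/235396
q_2 = 4803 ≤ 8329 < 235396 = q_3, so the answer is 235445/4803.

235445/4803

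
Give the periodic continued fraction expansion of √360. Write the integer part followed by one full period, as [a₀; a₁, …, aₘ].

a₀ = ⌊√360⌋ = 18.
With m₀=0, d₀=1 and mₖ₊₁ = dₖaₖ − mₖ, dₖ₊₁ = (n − mₖ₊₁²)/dₖ, aₖ₊₁ = ⌊(a₀+mₖ₊₁)/dₖ₊₁⌋:
  k=1: m=18, d=36, a=1
  k=2: m=18, d=1, a=36
d=1 and a=2a₀=36 at k=2, so the next step gives (m, d) = (18, 36) again — its k=1 value — and the period has length 2.

[18; 1, 36]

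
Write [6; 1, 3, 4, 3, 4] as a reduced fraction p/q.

1603/237

Using pₖ = aₖpₖ₋₁ + pₖ₋₂ and qₖ = aₖqₖ₋₁ + qₖ₋₂:
  k=0: a=6, p=6, q=1
  k=1: a=1, p=7, q=1
  k=2: a=3, p=27, q=4
  k=3: a=4, p=115, q=17
  k=4: a=3, p=372, q=55
  k=5: a=4, p=1603, q=237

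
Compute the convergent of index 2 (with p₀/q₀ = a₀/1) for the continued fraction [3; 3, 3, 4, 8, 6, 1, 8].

Using pₖ = aₖpₖ₋₁ + pₖ₋₂, qₖ = aₖqₖ₋₁ + qₖ₋₂ (with p₋₁=1, p₋₂=0, q₋₁=0, q₋₂=1):
  k=0: a=3, p=3, q=1
  k=1: a=3, p=10, q=3
  k=2: a=3, p=33, q=10

33/10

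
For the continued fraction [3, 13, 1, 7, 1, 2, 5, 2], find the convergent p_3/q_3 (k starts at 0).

341/111

Using pₖ = aₖpₖ₋₁ + pₖ₋₂, qₖ = aₖqₖ₋₁ + qₖ₋₂ (with p₋₁=1, p₋₂=0, q₋₁=0, q₋₂=1):
  k=0: a=3, p=3, q=1
  k=1: a=13, p=40, q=13
  k=2: a=1, p=43, q=14
  k=3: a=7, p=341, q=111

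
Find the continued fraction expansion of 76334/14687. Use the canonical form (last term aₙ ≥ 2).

76334 = 5*14687 + 2899
14687 = 5*2899 + 192
2899 = 15*192 + 19
192 = 10*19 + 2
19 = 9*2 + 1
2 = 2*1 + 0  (stop)
So 76334/14687 = [5; 5, 15, 10, 9, 2].

[5; 5, 15, 10, 9, 2]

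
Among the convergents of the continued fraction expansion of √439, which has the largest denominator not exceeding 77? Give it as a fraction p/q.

√439 = [20; 1, 19, 1, 40, …] (period length 4).
Convergents:
  p_0/q_0 = 20/1
  p_1/q_1 = 21/1
  p_2/q_2 = 419/20
  p_3/q_3 = 440/21
  p_4/q_4 = 18019/860
q_3 = 21 ≤ 77 < 860 = q_4, so the answer is 440/21.

440/21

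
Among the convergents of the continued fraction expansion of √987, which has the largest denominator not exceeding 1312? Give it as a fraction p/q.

23531/749

√987 = [31; 2, 2, 2, 62, …] (period length 4).
Convergents:
  p_0/q_0 = 31/1
  p_1/q_1 = 63/2
  p_2/q_2 = 157/5
  p_3/q_3 = 377/12
  p_4/q_4 = 23531/749
  p_5/q_5 = 47439/1510
q_4 = 749 ≤ 1312 < 1510 = q_5, so the answer is 23531/749.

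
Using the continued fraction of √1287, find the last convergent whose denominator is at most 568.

20341/567

√1287 = [35; 1, 6, 1, 70, …] (period length 4).
Convergents:
  p_0/q_0 = 35/1
  p_1/q_1 = 36/1
  p_2/q_2 = 251/7
  p_3/q_3 = 287/8
  p_4/q_4 = 20341/567
  p_5/q_5 = 20628/575
q_4 = 567 ≤ 568 < 575 = q_5, so the answer is 20341/567.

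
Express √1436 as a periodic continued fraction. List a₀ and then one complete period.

[37; 1, 8, 2, 18, 2, 8, 1, 74]

a₀ = ⌊√1436⌋ = 37.
With m₀=0, d₀=1 and mₖ₊₁ = dₖaₖ − mₖ, dₖ₊₁ = (n − mₖ₊₁²)/dₖ, aₖ₊₁ = ⌊(a₀+mₖ₊₁)/dₖ₊₁⌋:
  k=1: m=37, d=67, a=1
  k=2: m=30, d=8, a=8
  k=3: m=34, d=35, a=2
  k=4: m=36, d=4, a=18
  k=5: m=36, d=35, a=2
  k=6: m=34, d=8, a=8
  k=7: m=30, d=67, a=1
  k=8: m=37, d=1, a=74
d=1 and a=2a₀=74 at k=8, so the next step gives (m, d) = (37, 67) again — its k=1 value — and the period has length 8.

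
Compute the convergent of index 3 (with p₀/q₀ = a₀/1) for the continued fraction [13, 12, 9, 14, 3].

Using pₖ = aₖpₖ₋₁ + pₖ₋₂, qₖ = aₖqₖ₋₁ + qₖ₋₂ (with p₋₁=1, p₋₂=0, q₋₁=0, q₋₂=1):
  k=0: a=13, p=13, q=1
  k=1: a=12, p=157, q=12
  k=2: a=9, p=1426, q=109
  k=3: a=14, p=20121, q=1538

20121/1538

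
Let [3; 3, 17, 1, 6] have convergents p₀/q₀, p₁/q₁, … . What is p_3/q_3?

183/55

Using pₖ = aₖpₖ₋₁ + pₖ₋₂, qₖ = aₖqₖ₋₁ + qₖ₋₂ (with p₋₁=1, p₋₂=0, q₋₁=0, q₋₂=1):
  k=0: a=3, p=3, q=1
  k=1: a=3, p=10, q=3
  k=2: a=17, p=173, q=52
  k=3: a=1, p=183, q=55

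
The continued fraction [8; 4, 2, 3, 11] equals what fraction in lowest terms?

2879/350

Fold from the inside: start with 11/1.
  3 + 1/11 = 34/11
  2 + 11/34 = 79/34
  4 + 34/79 = 350/79
  8 + 79/350 = 2879/350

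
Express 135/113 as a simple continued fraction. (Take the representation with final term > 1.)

[1; 5, 7, 3]

135 = 1×113 + 22
113 = 5×22 + 3
22 = 7×3 + 1
3 = 3×1 + 0  (stop)
So 135/113 = [1; 5, 7, 3].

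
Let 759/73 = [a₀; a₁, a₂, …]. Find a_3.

759 = 10·73 + 29   →  a_0 = 10
73 = 2·29 + 15   →  a_1 = 2
29 = 1·15 + 14   →  a_2 = 1
15 = 1·14 + 1   →  a_3 = 1

1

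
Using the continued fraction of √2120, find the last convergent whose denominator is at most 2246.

97474/2117

√2120 = [46; 23, 92, …] (period length 2).
Convergents:
  p_0/q_0 = 46/1
  p_1/q_1 = 1059/23
  p_2/q_2 = 97474/2117
  p_3/q_3 = 2242961/48714
q_2 = 2117 ≤ 2246 < 48714 = q_3, so the answer is 97474/2117.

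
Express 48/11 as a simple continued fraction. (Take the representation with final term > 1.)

[4; 2, 1, 3]

48 = 4×11 + 4
11 = 2×4 + 3
4 = 1×3 + 1
3 = 3×1 + 0  (stop)
So 48/11 = [4; 2, 1, 3].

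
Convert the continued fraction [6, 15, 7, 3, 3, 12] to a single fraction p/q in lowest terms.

Using pₖ = aₖpₖ₋₁ + pₖ₋₂ and qₖ = aₖqₖ₋₁ + qₖ₋₂:
  k=0: a=6, p=6, q=1
  k=1: a=15, p=91, q=15
  k=2: a=7, p=643, q=106
  k=3: a=3, p=2020, q=333
  k=4: a=3, p=6703, q=1105
  k=5: a=12, p=82456, q=13593

82456/13593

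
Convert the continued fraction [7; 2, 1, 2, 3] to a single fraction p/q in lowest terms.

Using pₖ = aₖpₖ₋₁ + pₖ₋₂ and qₖ = aₖqₖ₋₁ + qₖ₋₂:
  k=0: a=7, p=7, q=1
  k=1: a=2, p=15, q=2
  k=2: a=1, p=22, q=3
  k=3: a=2, p=59, q=8
  k=4: a=3, p=199, q=27

199/27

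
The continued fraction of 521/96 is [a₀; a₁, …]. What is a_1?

521 = 5·96 + 41   →  a_0 = 5
96 = 2·41 + 14   →  a_1 = 2

2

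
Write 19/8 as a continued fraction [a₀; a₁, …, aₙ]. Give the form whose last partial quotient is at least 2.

19 = 2·8 + 3
8 = 2·3 + 2
3 = 1·2 + 1
2 = 2·1 + 0  (stop)
So 19/8 = [2; 2, 1, 2].

[2; 2, 1, 2]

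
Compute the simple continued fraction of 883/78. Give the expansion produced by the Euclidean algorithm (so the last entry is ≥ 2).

883 = 11×78 + 25
78 = 3×25 + 3
25 = 8×3 + 1
3 = 3×1 + 0  (stop)
So 883/78 = [11; 3, 8, 3].

[11; 3, 8, 3]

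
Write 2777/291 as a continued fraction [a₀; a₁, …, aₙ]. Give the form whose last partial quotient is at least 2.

2777 = 9×291 + 158
291 = 1×158 + 133
158 = 1×133 + 25
133 = 5×25 + 8
25 = 3×8 + 1
8 = 8×1 + 0  (stop)
So 2777/291 = [9; 1, 1, 5, 3, 8].

[9; 1, 1, 5, 3, 8]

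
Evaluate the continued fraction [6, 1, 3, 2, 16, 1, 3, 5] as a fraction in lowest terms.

22039/3252

Fold from the inside: start with 5/1.
  3 + 1/5 = 16/5
  1 + 5/16 = 21/16
  16 + 16/21 = 352/21
  2 + 21/352 = 725/352
  3 + 352/725 = 2527/725
  1 + 725/2527 = 3252/2527
  6 + 2527/3252 = 22039/3252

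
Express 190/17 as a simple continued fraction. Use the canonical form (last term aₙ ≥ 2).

190 = 11×17 + 3
17 = 5×3 + 2
3 = 1×2 + 1
2 = 2×1 + 0  (stop)
So 190/17 = [11; 5, 1, 2].

[11; 5, 1, 2]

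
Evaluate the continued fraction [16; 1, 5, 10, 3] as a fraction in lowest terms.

3182/189

Fold from the inside: start with 3/1.
  10 + 1/3 = 31/3
  5 + 3/31 = 158/31
  1 + 31/158 = 189/158
  16 + 158/189 = 3182/189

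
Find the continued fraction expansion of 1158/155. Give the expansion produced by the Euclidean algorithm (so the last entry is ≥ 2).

1158 = 7·155 + 73
155 = 2·73 + 9
73 = 8·9 + 1
9 = 9·1 + 0  (stop)
So 1158/155 = [7; 2, 8, 9].

[7; 2, 8, 9]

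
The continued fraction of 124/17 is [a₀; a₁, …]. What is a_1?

3

124 = 7·17 + 5   →  a_0 = 7
17 = 3·5 + 2   →  a_1 = 3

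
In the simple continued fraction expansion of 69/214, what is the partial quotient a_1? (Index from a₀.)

3

69 = 0·214 + 69   →  a_0 = 0
214 = 3·69 + 7   →  a_1 = 3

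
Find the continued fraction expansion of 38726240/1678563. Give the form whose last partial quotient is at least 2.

38726240 = 23×1678563 + 119291
1678563 = 14×119291 + 8489
119291 = 14×8489 + 445
8489 = 19×445 + 34
445 = 13×34 + 3
34 = 11×3 + 1
3 = 3×1 + 0  (stop)
So 38726240/1678563 = [23; 14, 14, 19, 13, 11, 3].

[23; 14, 14, 19, 13, 11, 3]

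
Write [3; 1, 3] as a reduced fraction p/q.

15/4

Using pₖ = aₖpₖ₋₁ + pₖ₋₂ and qₖ = aₖqₖ₋₁ + qₖ₋₂:
  k=0: a=3, p=3, q=1
  k=1: a=1, p=4, q=1
  k=2: a=3, p=15, q=4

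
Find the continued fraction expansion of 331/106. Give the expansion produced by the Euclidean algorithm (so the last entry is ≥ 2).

[3; 8, 6, 2]

331 = 3×106 + 13
106 = 8×13 + 2
13 = 6×2 + 1
2 = 2×1 + 0  (stop)
So 331/106 = [3; 8, 6, 2].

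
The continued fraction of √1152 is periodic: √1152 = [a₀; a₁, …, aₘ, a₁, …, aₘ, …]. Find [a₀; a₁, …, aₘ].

[33; 1, 15, 1, 66]

a₀ = ⌊√1152⌋ = 33.
With m₀=0, d₀=1 and mₖ₊₁ = dₖaₖ − mₖ, dₖ₊₁ = (n − mₖ₊₁²)/dₖ, aₖ₊₁ = ⌊(a₀+mₖ₊₁)/dₖ₊₁⌋:
  k=1: m=33, d=63, a=1
  k=2: m=30, d=4, a=15
  k=3: m=30, d=63, a=1
  k=4: m=33, d=1, a=66
d=1 and a=2a₀=66 at k=4, so the next step gives (m, d) = (33, 63) again — its k=1 value — and the period has length 4.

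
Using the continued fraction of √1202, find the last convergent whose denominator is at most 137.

√1202 = [34; 1, 2, 34, 2, 1, 68, …] (period length 6).
Convergents:
  p_0/q_0 = 34/1
  p_1/q_1 = 35/1
  p_2/q_2 = 104/3
  p_3/q_3 = 3571/103
  p_4/q_4 = 7246/209
q_3 = 103 ≤ 137 < 209 = q_4, so the answer is 3571/103.

3571/103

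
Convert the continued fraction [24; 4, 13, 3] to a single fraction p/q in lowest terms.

3952/163

Using pₖ = aₖpₖ₋₁ + pₖ₋₂ and qₖ = aₖqₖ₋₁ + qₖ₋₂:
  k=0: a=24, p=24, q=1
  k=1: a=4, p=97, q=4
  k=2: a=13, p=1285, q=53
  k=3: a=3, p=3952, q=163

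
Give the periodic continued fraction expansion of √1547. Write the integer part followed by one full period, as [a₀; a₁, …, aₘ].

[39; 3, 78]

a₀ = ⌊√1547⌋ = 39.
With m₀=0, d₀=1 and mₖ₊₁ = dₖaₖ − mₖ, dₖ₊₁ = (n − mₖ₊₁²)/dₖ, aₖ₊₁ = ⌊(a₀+mₖ₊₁)/dₖ₊₁⌋:
  k=1: m=39, d=26, a=3
  k=2: m=39, d=1, a=78
d=1 and a=2a₀=78 at k=2, so the next step gives (m, d) = (39, 26) again — its k=1 value — and the period has length 2.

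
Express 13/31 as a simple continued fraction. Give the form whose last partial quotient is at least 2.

[0; 2, 2, 1, 1, 2]

13 = 0*31 + 13
31 = 2*13 + 5
13 = 2*5 + 3
5 = 1*3 + 2
3 = 1*2 + 1
2 = 2*1 + 0  (stop)
So 13/31 = [0; 2, 2, 1, 1, 2].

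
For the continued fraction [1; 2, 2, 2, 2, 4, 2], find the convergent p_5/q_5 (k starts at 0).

Using pₖ = aₖpₖ₋₁ + pₖ₋₂, qₖ = aₖqₖ₋₁ + qₖ₋₂ (with p₋₁=1, p₋₂=0, q₋₁=0, q₋₂=1):
  k=0: a=1, p=1, q=1
  k=1: a=2, p=3, q=2
  k=2: a=2, p=7, q=5
  k=3: a=2, p=17, q=12
  k=4: a=2, p=41, q=29
  k=5: a=4, p=181, q=128

181/128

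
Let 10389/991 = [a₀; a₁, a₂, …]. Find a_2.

14

10389 = 10·991 + 479   →  a_0 = 10
991 = 2·479 + 33   →  a_1 = 2
479 = 14·33 + 17   →  a_2 = 14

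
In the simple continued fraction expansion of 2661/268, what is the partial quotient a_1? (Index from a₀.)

2661 = 9·268 + 249   →  a_0 = 9
268 = 1·249 + 19   →  a_1 = 1

1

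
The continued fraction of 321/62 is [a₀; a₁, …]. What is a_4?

321 = 5·62 + 11   →  a_0 = 5
62 = 5·11 + 7   →  a_1 = 5
11 = 1·7 + 4   →  a_2 = 1
7 = 1·4 + 3   →  a_3 = 1
4 = 1·3 + 1   →  a_4 = 1

1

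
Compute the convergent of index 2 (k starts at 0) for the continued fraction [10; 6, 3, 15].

Using pₖ = aₖpₖ₋₁ + pₖ₋₂, qₖ = aₖqₖ₋₁ + qₖ₋₂ (with p₋₁=1, p₋₂=0, q₋₁=0, q₋₂=1):
  k=0: a=10, p=10, q=1
  k=1: a=6, p=61, q=6
  k=2: a=3, p=193, q=19

193/19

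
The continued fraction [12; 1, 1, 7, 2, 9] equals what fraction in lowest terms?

3797/303

Using pₖ = aₖpₖ₋₁ + pₖ₋₂ and qₖ = aₖqₖ₋₁ + qₖ₋₂:
  k=0: a=12, p=12, q=1
  k=1: a=1, p=13, q=1
  k=2: a=1, p=25, q=2
  k=3: a=7, p=188, q=15
  k=4: a=2, p=401, q=32
  k=5: a=9, p=3797, q=303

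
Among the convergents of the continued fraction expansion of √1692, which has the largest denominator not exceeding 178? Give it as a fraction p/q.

√1692 = [41; 7, 2, 7, 82, …] (period length 4).
Convergents:
  p_0/q_0 = 41/1
  p_1/q_1 = 288/7
  p_2/q_2 = 617/15
  p_3/q_3 = 4607/112
  p_4/q_4 = 378391/9199
q_3 = 112 ≤ 178 < 9199 = q_4, so the answer is 4607/112.

4607/112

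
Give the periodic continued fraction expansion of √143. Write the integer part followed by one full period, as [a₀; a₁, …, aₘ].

[11; 1, 22]

a₀ = ⌊√143⌋ = 11.
With m₀=0, d₀=1 and mₖ₊₁ = dₖaₖ − mₖ, dₖ₊₁ = (n − mₖ₊₁²)/dₖ, aₖ₊₁ = ⌊(a₀+mₖ₊₁)/dₖ₊₁⌋:
  k=1: m=11, d=22, a=1
  k=2: m=11, d=1, a=22
d=1 and a=2a₀=22 at k=2, so the next step gives (m, d) = (11, 22) again — its k=1 value — and the period has length 2.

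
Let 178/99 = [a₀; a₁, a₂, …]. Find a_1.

1

178 = 1·99 + 79   →  a_0 = 1
99 = 1·79 + 20   →  a_1 = 1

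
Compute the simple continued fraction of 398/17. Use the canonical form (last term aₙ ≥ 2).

[23; 2, 2, 3]

398 = 23·17 + 7
17 = 2·7 + 3
7 = 2·3 + 1
3 = 3·1 + 0  (stop)
So 398/17 = [23; 2, 2, 3].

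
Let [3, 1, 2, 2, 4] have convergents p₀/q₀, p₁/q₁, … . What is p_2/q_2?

11/3

Using pₖ = aₖpₖ₋₁ + pₖ₋₂, qₖ = aₖqₖ₋₁ + qₖ₋₂ (with p₋₁=1, p₋₂=0, q₋₁=0, q₋₂=1):
  k=0: a=3, p=3, q=1
  k=1: a=1, p=4, q=1
  k=2: a=2, p=11, q=3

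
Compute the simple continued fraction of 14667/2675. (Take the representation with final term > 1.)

[5; 2, 14, 5, 18]

14667 = 5×2675 + 1292
2675 = 2×1292 + 91
1292 = 14×91 + 18
91 = 5×18 + 1
18 = 18×1 + 0  (stop)
So 14667/2675 = [5; 2, 14, 5, 18].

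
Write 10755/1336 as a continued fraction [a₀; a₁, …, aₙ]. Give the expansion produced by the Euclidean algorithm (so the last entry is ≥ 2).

10755 = 8×1336 + 67
1336 = 19×67 + 63
67 = 1×63 + 4
63 = 15×4 + 3
4 = 1×3 + 1
3 = 3×1 + 0  (stop)
So 10755/1336 = [8; 19, 1, 15, 1, 3].

[8; 19, 1, 15, 1, 3]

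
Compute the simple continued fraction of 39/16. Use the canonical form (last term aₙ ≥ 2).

[2; 2, 3, 2]

39 = 2*16 + 7
16 = 2*7 + 2
7 = 3*2 + 1
2 = 2*1 + 0  (stop)
So 39/16 = [2; 2, 3, 2].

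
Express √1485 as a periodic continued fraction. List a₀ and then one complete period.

[38; 1, 1, 6, 1, 1, 76]

a₀ = ⌊√1485⌋ = 38.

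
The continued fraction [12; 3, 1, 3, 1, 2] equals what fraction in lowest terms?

Using pₖ = aₖpₖ₋₁ + pₖ₋₂ and qₖ = aₖqₖ₋₁ + qₖ₋₂:
  k=0: a=12, p=12, q=1
  k=1: a=3, p=37, q=3
  k=2: a=1, p=49, q=4
  k=3: a=3, p=184, q=15
  k=4: a=1, p=233, q=19
  k=5: a=2, p=650, q=53

650/53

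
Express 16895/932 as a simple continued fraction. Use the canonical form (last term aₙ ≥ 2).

16895 = 18·932 + 119
932 = 7·119 + 99
119 = 1·99 + 20
99 = 4·20 + 19
20 = 1·19 + 1
19 = 19·1 + 0  (stop)
So 16895/932 = [18; 7, 1, 4, 1, 19].

[18; 7, 1, 4, 1, 19]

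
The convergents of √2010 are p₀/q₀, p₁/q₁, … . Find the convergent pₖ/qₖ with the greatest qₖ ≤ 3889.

144721/3228

√2010 = [44; 1, 4, 1, 88, …] (period length 4).
Convergents:
  p_0/q_0 = 44/1
  p_1/q_1 = 45/1
  p_2/q_2 = 224/5
  p_3/q_3 = 269/6
  p_4/q_4 = 23896/533
  p_5/q_5 = 24165/539
  p_6/q_6 = 120556/2689
  p_7/q_7 = 144721/3228
  p_8/q_8 = 12856004/286753
q_7 = 3228 ≤ 3889 < 286753 = q_8, so the answer is 144721/3228.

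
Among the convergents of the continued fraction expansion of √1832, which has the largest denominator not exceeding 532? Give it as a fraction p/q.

√1832 = [42; 1, 4, 21, 4, 1, 84, …] (period length 6).
Convergents:
  p_0/q_0 = 42/1
  p_1/q_1 = 43/1
  p_2/q_2 = 214/5
  p_3/q_3 = 4537/106
  p_4/q_4 = 18362/429
  p_5/q_5 = 22899/535
q_4 = 429 ≤ 532 < 535 = q_5, so the answer is 18362/429.

18362/429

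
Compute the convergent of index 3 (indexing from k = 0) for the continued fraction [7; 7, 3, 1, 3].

207/29

Using pₖ = aₖpₖ₋₁ + pₖ₋₂, qₖ = aₖqₖ₋₁ + qₖ₋₂ (with p₋₁=1, p₋₂=0, q₋₁=0, q₋₂=1):
  k=0: a=7, p=7, q=1
  k=1: a=7, p=50, q=7
  k=2: a=3, p=157, q=22
  k=3: a=1, p=207, q=29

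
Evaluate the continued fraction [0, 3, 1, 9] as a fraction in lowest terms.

10/39

Using pₖ = aₖpₖ₋₁ + pₖ₋₂ and qₖ = aₖqₖ₋₁ + qₖ₋₂:
  k=0: a=0, p=0, q=1
  k=1: a=3, p=1, q=3
  k=2: a=1, p=1, q=4
  k=3: a=9, p=10, q=39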